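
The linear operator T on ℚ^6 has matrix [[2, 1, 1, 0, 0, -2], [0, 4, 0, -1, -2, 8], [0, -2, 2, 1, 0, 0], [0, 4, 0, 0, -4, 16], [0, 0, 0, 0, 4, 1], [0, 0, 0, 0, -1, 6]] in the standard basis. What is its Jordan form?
The characteristic polynomial is det(xI - A) = (x - 5)^2(x - 2)^4, so the eigenvalues are 2 (algebraic multiplicity 4), 5 (algebraic multiplicity 2).

For λ = 2: rank(A - 2I) = 4, rank((A - 2I)^2) = 2. The eigenspace has dimension 6 - 4 = 2, so there are 2 Jordan blocks; the rank sequence gives block sizes [2, 2].

For λ = 5: rank(A - 5I) = 5, rank((A - 5I)^2) = 4. The eigenspace has dimension 6 - 5 = 1, so there is 1 Jordan block; the rank sequence gives block sizes [2].

Assembling the blocks gives the Jordan form J above.

J = [[2, 1, 0, 0, 0, 0], [0, 2, 0, 0, 0, 0], [0, 0, 2, 1, 0, 0], [0, 0, 0, 2, 0, 0], [0, 0, 0, 0, 5, 1], [0, 0, 0, 0, 0, 5]]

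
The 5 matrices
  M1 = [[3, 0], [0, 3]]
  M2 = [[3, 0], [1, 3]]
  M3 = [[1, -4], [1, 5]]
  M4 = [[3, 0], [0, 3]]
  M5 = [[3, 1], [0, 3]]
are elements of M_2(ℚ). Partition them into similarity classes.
Characteristic polynomials: χ_{M1} = (x - 3)^2, χ_{M2} = (x - 3)^2, χ_{M3} = (x - 3)^2, χ_{M4} = (x - 3)^2, χ_{M5} = (x - 3)^2.

{M1, M4}: invariant factors x - 3, x - 3.

{M2, M3, M5}: invariant factors (x - 3)^2.

Matrices are similar if and only if their invariant-factor lists agree; the partition into similarity classes is {M1, M4}, {M2, M3, M5}.

2 classes: {M1, M4}, {M2, M3, M5}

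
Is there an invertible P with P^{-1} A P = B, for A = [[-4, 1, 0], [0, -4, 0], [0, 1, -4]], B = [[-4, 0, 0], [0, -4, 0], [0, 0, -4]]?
No.

Both have characteristic polynomial (x + 4)^3, but the minimal polynomial of A is (x + 4)^2 while the minimal polynomial of B is x + 4. The minimal polynomial is a similarity invariant, so A and B are not similar.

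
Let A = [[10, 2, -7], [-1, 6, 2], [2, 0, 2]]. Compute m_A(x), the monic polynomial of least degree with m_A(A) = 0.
m_A(x) = (x - 6)^3

The characteristic polynomial factors as (x - 6)^3. The minimal polynomial is ∏(x - λ)^{k_λ} where k_λ is the size of the largest Jordan block at λ.

For λ = 6: rank(A - 6I) = 2, and the largest Jordan block has size 3 (the smallest k with rank((A - 6I)^k) = rank((A - 6I)^(k+1))).

So m_A(x) = (x - 6)^3.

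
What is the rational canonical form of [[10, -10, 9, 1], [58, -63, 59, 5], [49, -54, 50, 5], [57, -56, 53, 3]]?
The invariant factors of A (the non-unit diagonal entries of the Smith normal form of xI - A over ℚ[x]) are (x^2 - 3)^2, each dividing the next. The characteristic polynomial is their product, (x^2 - 3)^2.

The rational canonical form is the block-diagonal matrix of companion matrices C(f_i):
R = [[0, 0, 0, -9], [1, 0, 0, 0], [0, 1, 0, 6], [0, 0, 1, 0]].

Note the characteristic polynomial does not split into linear factors over ℚ, so A has no Jordan form over ℚ; the rational canonical form exists over any field.

R = [[0, 0, 0, -9], [1, 0, 0, 0], [0, 1, 0, 6], [0, 0, 1, 0]]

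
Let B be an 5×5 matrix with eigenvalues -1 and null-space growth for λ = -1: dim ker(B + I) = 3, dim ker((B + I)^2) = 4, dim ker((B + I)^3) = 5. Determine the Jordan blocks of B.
Jordan blocks: (-1, 3), (-1, 1), (-1, 1)

λ = -1: successive nullity increments [3, 1, 1] count blocks of size ≥ k; block sizes are [3, 1, 1].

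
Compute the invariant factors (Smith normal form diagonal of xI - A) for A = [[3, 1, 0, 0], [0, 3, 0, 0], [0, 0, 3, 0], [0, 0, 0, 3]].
x - 3, x - 3, (x - 3)^2

The Jordan structure of A has elementary divisors (x - 3)^2, (x - 3), (x - 3). Arranging the block sizes at each eigenvalue in decreasing order and taking row products gives the invariant factors.

Invariant factors (smallest first, each dividing the next): x - 3, x - 3, (x - 3)^2.

Check: the last factor (x - 3)^2 is the minimal polynomial, and the product (x - 3)^4 is the characteristic polynomial.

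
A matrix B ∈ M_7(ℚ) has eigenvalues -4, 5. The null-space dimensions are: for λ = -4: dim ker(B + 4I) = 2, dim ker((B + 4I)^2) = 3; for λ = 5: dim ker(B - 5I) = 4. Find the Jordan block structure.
Jordan blocks: (-4, 2), (-4, 1), (5, 1), (5, 1), (5, 1), (5, 1)

λ = -4: successive nullity increments [2, 1] count blocks of size ≥ k; block sizes are [2, 1].
λ = 5: successive nullity increments [4] count blocks of size ≥ k; block sizes are [1, 1, 1, 1].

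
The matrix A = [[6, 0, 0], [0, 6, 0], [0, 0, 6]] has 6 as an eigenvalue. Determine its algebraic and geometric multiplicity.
The characteristic polynomial is (x - 6)^3, so the factor x - 6 appears with exponent 3: the algebraic multiplicity is 3.

rank(A - 6I) = 0, so the eigenspace has dimension 3 - 0 = 3: the geometric multiplicity is 3.

algebraic multiplicity 3, geometric multiplicity 3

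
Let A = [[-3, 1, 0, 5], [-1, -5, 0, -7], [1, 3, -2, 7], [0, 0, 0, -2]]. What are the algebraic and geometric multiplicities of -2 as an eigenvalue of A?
algebraic multiplicity 2, geometric multiplicity 2

The characteristic polynomial is (x + 2)^2(x + 4)^2, so the factor x + 2 appears with exponent 2: the algebraic multiplicity is 2.

rank(A + 2I) = 2, so the eigenspace has dimension 4 - 2 = 2: the geometric multiplicity is 2.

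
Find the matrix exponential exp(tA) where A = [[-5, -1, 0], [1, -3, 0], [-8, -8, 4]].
e^{tA} = [[(1 - t)*e^{-4*t}, -t*e^{-4*t}, 0], [t*e^{-4*t}, (t + 1)*e^{-4*t}, 0], [-2*sinh(4*t), -2*sinh(4*t), e^{4*t}]]

A has Jordan form J = [[-4, 1, 0], [0, -4, 0], [0, 0, 4]] with A = PJP^{-1}, so e^{tA} = P e^{tJ} P^{-1}.

For a Jordan block J_k(λ), e^{tJ_k(λ)} = e^{λt} · (I + tN + t^2 N^2/2! + ... + t^{k-1} N^{k-1}/(k-1)!) where N is the nilpotent superdiagonal part.

Assembling the blocks and conjugating back gives the entries of e^{tA} as shown above.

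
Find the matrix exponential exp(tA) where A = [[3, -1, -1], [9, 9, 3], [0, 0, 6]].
A has Jordan form J = [[6, 1, 0], [0, 6, 0], [0, 0, 6]] with A = PJP^{-1}, so e^{tA} = P e^{tJ} P^{-1}.

For a Jordan block J_k(λ), e^{tJ_k(λ)} = e^{λt} · (I + tN + t^2 N^2/2! + ... + t^{k-1} N^{k-1}/(k-1)!) where N is the nilpotent superdiagonal part.

Assembling the blocks and conjugating back gives the entries of e^{tA} as shown above.

e^{tA} = [[(1 - 3*t)*e^{6*t}, -t*e^{6*t}, -t*e^{6*t}], [9*t*e^{6*t}, (3*t + 1)*e^{6*t}, 3*t*e^{6*t}], [0, 0, e^{6*t}]]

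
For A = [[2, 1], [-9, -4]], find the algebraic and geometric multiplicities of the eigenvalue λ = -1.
The characteristic polynomial is (x + 1)^2, so the factor x + 1 appears with exponent 2: the algebraic multiplicity is 2.

rank(A + I) = 1, so the eigenspace has dimension 2 - 1 = 1: the geometric multiplicity is 1.

Since 1 < 2, A is not diagonalizable.

algebraic multiplicity 2, geometric multiplicity 1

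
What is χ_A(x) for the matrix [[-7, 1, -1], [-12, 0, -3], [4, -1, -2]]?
χ_A(x) = (x + 3)^3

xI - A = [[x + 7, -1, 1], [12, x, 3], [-4, 1, x + 2]].

Expanding det(xI - A) along the first row:
det(xI - A) = + (x + 7)·det([[x, 3], [1, x + 2]]) - (-1)·det([[12, 3], [-4, x + 2]]) + (1)·det([[12, x], [-4, 1]]).

Evaluating gives χ_A(x) = x^3 + 9x^2 + 27x + 27 = (x + 3)^3.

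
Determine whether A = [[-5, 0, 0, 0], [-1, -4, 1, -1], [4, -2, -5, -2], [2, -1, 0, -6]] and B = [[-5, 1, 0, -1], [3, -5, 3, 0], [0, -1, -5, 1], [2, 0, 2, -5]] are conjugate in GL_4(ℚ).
Yes.

Two matrices over a field are similar if and only if they have the same invariant factors.

Both A and B have characteristic polynomial (x + 5)^4 and minimal polynomial (x + 5)^3. Computing further, both have invariant factors x + 5, (x + 5)^3. Hence A and B are similar.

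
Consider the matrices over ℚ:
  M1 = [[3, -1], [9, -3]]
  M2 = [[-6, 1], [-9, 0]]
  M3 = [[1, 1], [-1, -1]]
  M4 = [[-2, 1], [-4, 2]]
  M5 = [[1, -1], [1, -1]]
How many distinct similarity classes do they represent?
Characteristic polynomials: χ_{M1} = x^2, χ_{M2} = (x + 3)^2, χ_{M3} = x^2, χ_{M4} = x^2, χ_{M5} = x^2.

{M1, M3, M4, M5}: invariant factors x^2.

{M2}: invariant factors (x + 3)^2.

Matrices are similar if and only if their invariant-factor lists agree; the partition into similarity classes is {M1, M3, M4, M5}, {M2}.

2 classes: {M1, M3, M4, M5}, {M2}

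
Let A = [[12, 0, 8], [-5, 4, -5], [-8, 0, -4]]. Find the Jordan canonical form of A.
J = [[4, 1, 0], [0, 4, 0], [0, 0, 4]]

The characteristic polynomial is det(xI - A) = (x - 4)^3, so the eigenvalues are 4 (algebraic multiplicity 3).

For λ = 4: rank(A - 4I) = 1, rank((A - 4I)^2) = 0. The eigenspace has dimension 3 - 1 = 2, so there are 2 Jordan blocks; the rank sequence gives block sizes [2, 1].

Assembling the blocks gives the Jordan form J above.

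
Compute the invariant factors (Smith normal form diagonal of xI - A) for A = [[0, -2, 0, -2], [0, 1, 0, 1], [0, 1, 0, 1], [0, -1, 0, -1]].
The Jordan structure of A has elementary divisors x^2, x, x. Arranging the block sizes at each eigenvalue in decreasing order and taking row products gives the invariant factors.

Invariant factors (smallest first, each dividing the next): x, x, x^2.

Check: the last factor x^2 is the minimal polynomial, and the product x^4 is the characteristic polynomial.

x, x, x^2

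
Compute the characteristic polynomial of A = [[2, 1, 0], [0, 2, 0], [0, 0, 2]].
χ_A(x) = (x - 2)^3

xI - A = [[x - 2, -1, 0], [0, x - 2, 0], [0, 0, x - 2]].

Expanding det(xI - A) along the first row:
det(xI - A) = + (x - 2)·det([[x - 2, 0], [0, x - 2]]) - (-1)·det([[0, 0], [0, x - 2]]) + (0)·det([[0, x - 2], [0, 0]]).

Evaluating gives χ_A(x) = x^3 - 6x^2 + 12x - 8 = (x - 2)^3.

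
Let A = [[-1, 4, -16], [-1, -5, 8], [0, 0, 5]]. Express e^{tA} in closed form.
e^{tA} = [[(2*t + 1)*e^{-3*t}, 4*t*e^{-3*t}, 2*(1 - e^{8*t})*e^{-3*t}], [-t*e^{-3*t}, (1 - 2*t)*e^{-3*t}, (e^{8*t} - 1)*e^{-3*t}], [0, 0, e^{5*t}]]

A has Jordan form J = [[-3, 1, 0], [0, -3, 0], [0, 0, 5]] with A = PJP^{-1}, so e^{tA} = P e^{tJ} P^{-1}.

For a Jordan block J_k(λ), e^{tJ_k(λ)} = e^{λt} · (I + tN + t^2 N^2/2! + ... + t^{k-1} N^{k-1}/(k-1)!) where N is the nilpotent superdiagonal part.

Assembling the blocks and conjugating back gives the entries of e^{tA} as shown above.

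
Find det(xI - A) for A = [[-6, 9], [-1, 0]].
xI - A = [[x + 6, -9], [1, x]].

Expanding det(xI - A) along the first row:
det(xI - A) = + (x + 6)·det([[x]]) - (-9)·det([[1]]).

Evaluating gives χ_A(x) = x^2 + 6x + 9 = (x + 3)^2.

χ_A(x) = (x + 3)^2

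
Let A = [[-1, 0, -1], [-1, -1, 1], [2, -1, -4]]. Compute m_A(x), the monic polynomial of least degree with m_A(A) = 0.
The characteristic polynomial factors as (x + 2)^3. The minimal polynomial is ∏(x - λ)^{k_λ} where k_λ is the size of the largest Jordan block at λ.

For λ = -2: rank(A + 2I) = 2, and the largest Jordan block has size 3 (the smallest k with rank((A + 2I)^k) = rank((A + 2I)^(k+1))).

So m_A(x) = (x + 2)^3.

m_A(x) = (x + 2)^3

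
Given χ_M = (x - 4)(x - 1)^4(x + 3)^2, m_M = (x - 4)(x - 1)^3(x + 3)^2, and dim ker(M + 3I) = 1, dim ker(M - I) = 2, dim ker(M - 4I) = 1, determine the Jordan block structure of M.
Jordan blocks: (-3, 2), (1, 3), (1, 1), (4, 1)

λ = -3: algebraic multiplicity 2 (exponent in χ_M), largest block size 2 (exponent in m_M), 1 block (geometric multiplicity). This forces block sizes [2].
λ = 1: algebraic multiplicity 4 (exponent in χ_M), largest block size 3 (exponent in m_M), 2 blocks (geometric multiplicity). These force block sizes [3, 1].
λ = 4: algebraic multiplicity 1 (exponent in χ_M), largest block size 1 (exponent in m_M), 1 block (geometric multiplicity). This forces block sizes [1].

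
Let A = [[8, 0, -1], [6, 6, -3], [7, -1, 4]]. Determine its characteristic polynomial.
xI - A = [[x - 8, 0, 1], [-6, x - 6, 3], [-7, 1, x - 4]].

Expanding det(xI - A) along the first row:
det(xI - A) = + (x - 8)·det([[x - 6, 3], [1, x - 4]]) - (0)·det([[-6, 3], [-7, x - 4]]) + (1)·det([[-6, x - 6], [-7, 1]]).

Evaluating gives χ_A(x) = x^3 - 18x^2 + 108x - 216 = (x - 6)^3.

χ_A(x) = (x - 6)^3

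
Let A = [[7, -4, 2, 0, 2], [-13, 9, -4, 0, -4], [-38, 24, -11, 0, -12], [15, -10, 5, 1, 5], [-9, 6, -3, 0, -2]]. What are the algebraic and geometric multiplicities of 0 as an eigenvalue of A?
The characteristic polynomial is x(x - 1)^4, so the factor x appears with exponent 1: the algebraic multiplicity is 1.

rank(A) = 4, so the eigenspace has dimension 5 - 4 = 1: the geometric multiplicity is 1.

algebraic multiplicity 1, geometric multiplicity 1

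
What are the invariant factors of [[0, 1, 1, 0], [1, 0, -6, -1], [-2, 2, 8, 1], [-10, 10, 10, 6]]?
The Jordan structure of A has elementary divisors (x - 1)^2, (x - 6)^2. Arranging the block sizes at each eigenvalue in decreasing order and taking row products gives the invariant factors.

Invariant factors (smallest first, each dividing the next): (x - 6)^2(x - 1)^2.

Check: the last factor (x - 6)^2(x - 1)^2 is the minimal polynomial, and the product (x - 6)^2(x - 1)^2 is the characteristic polynomial.

(x - 6)^2(x - 1)^2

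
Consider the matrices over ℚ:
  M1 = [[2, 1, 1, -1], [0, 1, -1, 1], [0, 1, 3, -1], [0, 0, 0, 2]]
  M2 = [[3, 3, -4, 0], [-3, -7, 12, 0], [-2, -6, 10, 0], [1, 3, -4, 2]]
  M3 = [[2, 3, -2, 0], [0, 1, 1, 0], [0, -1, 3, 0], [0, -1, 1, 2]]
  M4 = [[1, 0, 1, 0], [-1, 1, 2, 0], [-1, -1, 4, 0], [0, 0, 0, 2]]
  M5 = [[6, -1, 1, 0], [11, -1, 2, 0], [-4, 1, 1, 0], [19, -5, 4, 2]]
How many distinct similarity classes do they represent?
Characteristic polynomials: χ_{M1} = (x - 2)^4, χ_{M2} = (x - 2)^4, χ_{M3} = (x - 2)^4, χ_{M4} = (x - 2)^4, χ_{M5} = (x - 2)^4.

{M1, M2}: invariant factors x - 2, x - 2, (x - 2)^2.

{M3, M4, M5}: invariant factors x - 2, (x - 2)^3.

Matrices are similar if and only if their invariant-factor lists agree; the partition into similarity classes is {M1, M2}, {M3, M4, M5}.

2 classes: {M1, M2}, {M3, M4, M5}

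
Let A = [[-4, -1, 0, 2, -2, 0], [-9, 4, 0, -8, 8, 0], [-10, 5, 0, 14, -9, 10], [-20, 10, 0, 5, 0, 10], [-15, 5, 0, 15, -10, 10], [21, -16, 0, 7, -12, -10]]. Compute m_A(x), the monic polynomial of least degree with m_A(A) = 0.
The characteristic polynomial factors as x^3(x + 5)^3. The minimal polynomial is ∏(x - λ)^{k_λ} where k_λ is the size of the largest Jordan block at λ.

For λ = -5: rank(A + 5I) = 4, and the largest Jordan block has size 2 (the smallest k with rank((A + 5I)^k) = rank((A + 5I)^(k+1))).
For λ = 0: rank(A) = 4, and the largest Jordan block has size 2 (the smallest k with rank(A^k) = rank(A^(k+1))).

So m_A(x) = x^2(x + 5)^2.

m_A(x) = x^2(x + 5)^2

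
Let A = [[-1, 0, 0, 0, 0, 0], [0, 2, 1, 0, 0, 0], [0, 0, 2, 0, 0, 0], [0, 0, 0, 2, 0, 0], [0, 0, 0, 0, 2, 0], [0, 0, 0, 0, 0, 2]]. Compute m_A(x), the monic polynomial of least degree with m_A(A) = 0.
m_A(x) = (x - 2)^2(x + 1)

The characteristic polynomial factors as (x - 2)^5(x + 1). The minimal polynomial is ∏(x - λ)^{k_λ} where k_λ is the size of the largest Jordan block at λ.

For λ = -1: rank(A + I) = 5, and the largest Jordan block has size 1 (the smallest k with rank((A + I)^k) = rank((A + I)^(k+1))).
For λ = 2: rank(A - 2I) = 2, and the largest Jordan block has size 2 (the smallest k with rank((A - 2I)^k) = rank((A - 2I)^(k+1))).

So m_A(x) = (x - 2)^2(x + 1).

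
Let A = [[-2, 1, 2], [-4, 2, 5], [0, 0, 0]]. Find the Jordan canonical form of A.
J = [[0, 1, 0], [0, 0, 1], [0, 0, 0]]

The characteristic polynomial is det(xI - A) = x^3, so the eigenvalues are 0 (algebraic multiplicity 3).

For λ = 0: rank(A) = 2, rank(A^2) = 1, rank(A^3) = 0. The eigenspace has dimension 3 - 2 = 1, so there is 1 Jordan block; the rank sequence gives block sizes [3].

Assembling the blocks gives the Jordan form J above.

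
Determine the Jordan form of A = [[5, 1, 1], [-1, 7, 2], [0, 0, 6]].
J = [[6, 1, 0], [0, 6, 1], [0, 0, 6]]

The characteristic polynomial is det(xI - A) = (x - 6)^3, so the eigenvalues are 6 (algebraic multiplicity 3).

For λ = 6: rank(A - 6I) = 2, rank((A - 6I)^2) = 1, rank((A - 6I)^3) = 0. The eigenspace has dimension 3 - 2 = 1, so there is 1 Jordan block; the rank sequence gives block sizes [3].

Assembling the blocks gives the Jordan form J above.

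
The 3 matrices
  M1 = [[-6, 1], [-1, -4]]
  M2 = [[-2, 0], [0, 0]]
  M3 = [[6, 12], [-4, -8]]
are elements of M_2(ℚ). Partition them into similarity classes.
2 classes: {M1}, {M2, M3}

Characteristic polynomials: χ_{M1} = (x + 5)^2, χ_{M2} = x(x + 2), χ_{M3} = x(x + 2).

{M1}: invariant factors (x + 5)^2.

{M2, M3}: invariant factors x(x + 2).

Matrices are similar if and only if their invariant-factor lists agree; the partition into similarity classes is {M1}, {M2, M3}.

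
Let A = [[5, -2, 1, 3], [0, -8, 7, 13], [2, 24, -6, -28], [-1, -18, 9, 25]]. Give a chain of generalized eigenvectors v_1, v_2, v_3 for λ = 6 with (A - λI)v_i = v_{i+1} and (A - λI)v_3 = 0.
We seek v_1 ∈ ker((A - 6I)^3) \ ker((A - 6I)^2), then set v_{i+1} = (A - 6I) v_i.

One such chain is v_1 = [[2, 1, 0, 1]]^T, v_2 = [[-1, -1, 0, -1]]^T, v_3 = [[0, 1, 2, 0]]^T. Check: (A - 6I) v_3 = [[0, 0, 0, 0]]^T = 0.

v_1 = [[2, 1, 0, 1]]^T, v_2 = [[-1, -1, 0, -1]]^T, v_3 = [[0, 1, 2, 0]]^T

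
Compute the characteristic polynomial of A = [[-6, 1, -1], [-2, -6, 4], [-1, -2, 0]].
χ_A(x) = (x + 2)(x + 5)^2

xI - A = [[x + 6, -1, 1], [2, x + 6, -4], [1, 2, x]].

Expanding det(xI - A) along the first row:
det(xI - A) = + (x + 6)·det([[x + 6, -4], [2, x]]) - (-1)·det([[2, -4], [1, x]]) + (1)·det([[2, x + 6], [1, 2]]).

Evaluating gives χ_A(x) = x^3 + 12x^2 + 45x + 50 = (x + 2)(x + 5)^2.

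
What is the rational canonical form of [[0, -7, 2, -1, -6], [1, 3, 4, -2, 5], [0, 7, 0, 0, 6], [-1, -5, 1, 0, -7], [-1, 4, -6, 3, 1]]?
R = [[0, 0, 0, 0, 0], [1, 0, 0, 0, 16], [0, 1, 0, 0, 4], [0, 0, 1, 0, -2], [0, 0, 0, 1, 4]]

The invariant factors of A (the non-unit diagonal entries of the Smith normal form of xI - A over ℚ[x]) are x(x - 4)(x^3 + 2x + 4), each dividing the next. The characteristic polynomial is their product, x(x - 4)(x^3 + 2x + 4).

The rational canonical form is the block-diagonal matrix of companion matrices C(f_i):
R = [[0, 0, 0, 0, 0], [1, 0, 0, 0, 16], [0, 1, 0, 0, 4], [0, 0, 1, 0, -2], [0, 0, 0, 1, 4]].

Note the characteristic polynomial does not split into linear factors over ℚ, so A has no Jordan form over ℚ; the rational canonical form exists over any field.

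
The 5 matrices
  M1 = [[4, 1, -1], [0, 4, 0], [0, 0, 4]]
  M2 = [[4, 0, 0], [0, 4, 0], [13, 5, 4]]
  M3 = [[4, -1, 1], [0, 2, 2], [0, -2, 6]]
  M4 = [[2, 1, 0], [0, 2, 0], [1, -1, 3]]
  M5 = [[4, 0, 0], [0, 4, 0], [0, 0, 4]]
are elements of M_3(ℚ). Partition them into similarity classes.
Characteristic polynomials: χ_{M1} = (x - 4)^3, χ_{M2} = (x - 4)^3, χ_{M3} = (x - 4)^3, χ_{M4} = (x - 3)(x - 2)^2, χ_{M5} = (x - 4)^3.

{M1, M2, M3}: invariant factors x - 4, (x - 4)^2.

{M4}: invariant factors (x - 3)(x - 2)^2.

{M5}: invariant factors x - 4, x - 4, x - 4.

Matrices are similar if and only if their invariant-factor lists agree; the partition into similarity classes is {M1, M2, M3}, {M4}, {M5}.

3 classes: {M1, M2, M3}, {M4}, {M5}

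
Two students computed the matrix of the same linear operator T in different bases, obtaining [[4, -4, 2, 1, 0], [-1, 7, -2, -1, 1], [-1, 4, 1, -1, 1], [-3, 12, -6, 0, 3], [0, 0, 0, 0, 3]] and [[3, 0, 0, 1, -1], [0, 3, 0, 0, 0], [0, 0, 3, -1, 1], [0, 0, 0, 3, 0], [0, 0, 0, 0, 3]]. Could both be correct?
No.

Both have characteristic polynomial (x - 3)^5, but the minimal polynomial of A is (x - 3)^3 while the minimal polynomial of B is (x - 3)^2. The minimal polynomial is a similarity invariant, so A and B are not similar.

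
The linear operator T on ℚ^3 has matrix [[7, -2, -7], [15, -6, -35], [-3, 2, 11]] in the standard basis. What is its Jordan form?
J = [[4, 1, 0], [0, 4, 0], [0, 0, 4]]

The characteristic polynomial is det(xI - A) = (x - 4)^3, so the eigenvalues are 4 (algebraic multiplicity 3).

For λ = 4: rank(A - 4I) = 1, rank((A - 4I)^2) = 0. The eigenspace has dimension 3 - 1 = 2, so there are 2 Jordan blocks; the rank sequence gives block sizes [2, 1].

Assembling the blocks gives the Jordan form J above.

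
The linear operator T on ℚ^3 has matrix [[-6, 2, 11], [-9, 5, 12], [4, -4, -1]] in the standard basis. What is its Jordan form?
J = [[-4, 0, 0], [0, 1, 1], [0, 0, 1]]

The characteristic polynomial is det(xI - A) = (x - 1)^2(x + 4), so the eigenvalues are -4 (algebraic multiplicity 1), 1 (algebraic multiplicity 2).

For λ = -4: algebraic multiplicity 1 gives one 1×1 block.

For λ = 1: rank(A - I) = 2, rank((A - I)^2) = 1. The eigenspace has dimension 3 - 2 = 1, so there is 1 Jordan block; the rank sequence gives block sizes [2].

Assembling the blocks gives the Jordan form J above.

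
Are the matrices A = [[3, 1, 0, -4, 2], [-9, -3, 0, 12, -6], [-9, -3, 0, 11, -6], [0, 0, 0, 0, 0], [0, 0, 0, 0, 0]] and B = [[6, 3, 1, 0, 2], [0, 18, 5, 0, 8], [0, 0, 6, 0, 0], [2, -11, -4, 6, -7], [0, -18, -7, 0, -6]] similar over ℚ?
No.

trace(A) = 0 but trace(B) = 30. The trace is a similarity invariant, so A and B are not similar.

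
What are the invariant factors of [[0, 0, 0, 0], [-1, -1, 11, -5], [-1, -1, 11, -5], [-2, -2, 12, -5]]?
The Jordan structure of A has elementary divisors x^2, x, (x - 5). Arranging the block sizes at each eigenvalue in decreasing order and taking row products gives the invariant factors.

Invariant factors (smallest first, each dividing the next): x, x^2(x - 5).

Check: the last factor x^2(x - 5) is the minimal polynomial, and the product x^3(x - 5) is the characteristic polynomial.

x, x^2(x - 5)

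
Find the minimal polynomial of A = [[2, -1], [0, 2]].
m_A(x) = (x - 2)^2

The characteristic polynomial factors as (x - 2)^2. The minimal polynomial is ∏(x - λ)^{k_λ} where k_λ is the size of the largest Jordan block at λ.

For λ = 2: rank(A - 2I) = 1, and the largest Jordan block has size 2 (the smallest k with rank((A - 2I)^k) = rank((A - 2I)^(k+1))).

So m_A(x) = (x - 2)^2.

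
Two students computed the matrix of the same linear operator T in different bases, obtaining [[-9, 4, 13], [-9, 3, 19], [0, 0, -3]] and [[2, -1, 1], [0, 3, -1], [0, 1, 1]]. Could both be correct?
trace(A) = -9 but trace(B) = 6. The trace is a similarity invariant, so A and B are not similar.

No.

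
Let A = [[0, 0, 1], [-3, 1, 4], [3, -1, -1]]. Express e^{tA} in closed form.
A has Jordan form J = [[0, 1, 0], [0, 0, 1], [0, 0, 0]] with A = PJP^{-1}, so e^{tA} = P e^{tJ} P^{-1}.

For a Jordan block J_k(λ), e^{tJ_k(λ)} = e^{λt} · (I + tN + t^2 N^2/2! + ... + t^{k-1} N^{k-1}/(k-1)!) where N is the nilpotent superdiagonal part.

Assembling the blocks and conjugating back gives the entries of e^{tA} as shown above.

e^{tA} = [[3*t^2/2 + 1, -t^2/2, t*(2 - t)/2], [3*t*(3*t - 2)/2, -3*t^2/2 + t + 1, t*(8 - 3*t)/2], [3*t, -t, 1 - t]]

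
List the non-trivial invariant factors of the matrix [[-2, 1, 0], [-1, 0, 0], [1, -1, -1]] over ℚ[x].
The Jordan structure of A has elementary divisors (x + 1)^2, (x + 1). Arranging the block sizes at each eigenvalue in decreasing order and taking row products gives the invariant factors.

Invariant factors (smallest first, each dividing the next): x + 1, (x + 1)^2.

Check: the last factor (x + 1)^2 is the minimal polynomial, and the product (x + 1)^3 is the characteristic polynomial.

x + 1, (x + 1)^2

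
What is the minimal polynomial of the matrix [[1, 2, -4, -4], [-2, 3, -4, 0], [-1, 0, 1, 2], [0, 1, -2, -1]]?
m_A(x) = (x - 1)^2

The characteristic polynomial factors as (x - 1)^4. The minimal polynomial is ∏(x - λ)^{k_λ} where k_λ is the size of the largest Jordan block at λ.

For λ = 1: rank(A - I) = 2, and the largest Jordan block has size 2 (the smallest k with rank((A - I)^k) = rank((A - I)^(k+1))).

So m_A(x) = (x - 1)^2.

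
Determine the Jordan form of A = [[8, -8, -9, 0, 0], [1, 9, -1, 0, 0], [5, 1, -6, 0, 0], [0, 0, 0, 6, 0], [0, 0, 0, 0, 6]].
J = [[-1, 0, 0, 0, 0], [0, 6, 1, 0, 0], [0, 0, 6, 0, 0], [0, 0, 0, 6, 0], [0, 0, 0, 0, 6]]

The characteristic polynomial is det(xI - A) = (x - 6)^4(x + 1), so the eigenvalues are -1 (algebraic multiplicity 1), 6 (algebraic multiplicity 4).

For λ = -1: algebraic multiplicity 1 gives one 1×1 block.

For λ = 6: rank(A - 6I) = 2, rank((A - 6I)^2) = 1. The eigenspace has dimension 5 - 2 = 3, so there are 3 Jordan blocks; the rank sequence gives block sizes [2, 1, 1].

Assembling the blocks gives the Jordan form J above.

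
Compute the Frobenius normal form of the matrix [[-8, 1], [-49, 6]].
The invariant factors of A (the non-unit diagonal entries of the Smith normal form of xI - A over ℚ[x]) are (x + 1)^2, each dividing the next. The characteristic polynomial is their product, (x + 1)^2.

The rational canonical form is the block-diagonal matrix of companion matrices C(f_i):
R = [[0, -1], [1, -2]].

R = [[0, -1], [1, -2]]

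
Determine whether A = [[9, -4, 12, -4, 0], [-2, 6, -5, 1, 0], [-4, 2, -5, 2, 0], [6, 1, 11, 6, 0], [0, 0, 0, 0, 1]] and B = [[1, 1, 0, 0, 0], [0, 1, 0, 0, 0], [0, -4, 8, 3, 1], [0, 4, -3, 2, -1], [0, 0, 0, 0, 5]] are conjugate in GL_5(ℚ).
Both have characteristic polynomial (x - 5)^3(x - 1)^2, but the minimal polynomial of A is (x - 5)^2(x - 1) while the minimal polynomial of B is (x - 5)^2(x - 1)^2. The minimal polynomial is a similarity invariant, so A and B are not similar.

No.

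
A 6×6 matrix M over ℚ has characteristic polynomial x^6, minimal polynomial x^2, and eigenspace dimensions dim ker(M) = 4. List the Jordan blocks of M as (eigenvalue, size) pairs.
Jordan blocks: (0, 2), (0, 2), (0, 1), (0, 1)

λ = 0: algebraic multiplicity 6 (exponent in χ_M), largest block size 2 (exponent in m_M), 4 blocks (geometric multiplicity). These force block sizes [2, 2, 1, 1].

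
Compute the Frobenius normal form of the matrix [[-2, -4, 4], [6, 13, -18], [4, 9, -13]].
R = [[0, 0, -2], [1, 0, -1], [0, 1, -2]]

The invariant factors of A (the non-unit diagonal entries of the Smith normal form of xI - A over ℚ[x]) are (x + 2)(x^2 + 1), each dividing the next. The characteristic polynomial is their product, (x + 2)(x^2 + 1).

The rational canonical form is the block-diagonal matrix of companion matrices C(f_i):
R = [[0, 0, -2], [1, 0, -1], [0, 1, -2]].

Note the characteristic polynomial does not split into linear factors over ℚ, so A has no Jordan form over ℚ; the rational canonical form exists over any field.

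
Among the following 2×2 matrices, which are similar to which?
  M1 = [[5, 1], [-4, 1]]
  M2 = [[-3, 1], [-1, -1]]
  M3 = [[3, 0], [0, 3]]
Characteristic polynomials: χ_{M1} = (x - 3)^2, χ_{M2} = (x + 2)^2, χ_{M3} = (x - 3)^2.

{M1}: invariant factors (x - 3)^2.

{M2}: invariant factors (x + 2)^2.

{M3}: invariant factors x - 3, x - 3.

Matrices are similar if and only if their invariant-factor lists agree; the partition into similarity classes is {M1}, {M2}, {M3}.

3 classes: {M1}, {M2}, {M3}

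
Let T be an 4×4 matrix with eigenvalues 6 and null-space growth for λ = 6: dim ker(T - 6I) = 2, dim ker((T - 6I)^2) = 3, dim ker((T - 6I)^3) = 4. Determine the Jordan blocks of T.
λ = 6: successive nullity increments [2, 1, 1] count blocks of size ≥ k; block sizes are [3, 1].

Jordan blocks: (6, 3), (6, 1)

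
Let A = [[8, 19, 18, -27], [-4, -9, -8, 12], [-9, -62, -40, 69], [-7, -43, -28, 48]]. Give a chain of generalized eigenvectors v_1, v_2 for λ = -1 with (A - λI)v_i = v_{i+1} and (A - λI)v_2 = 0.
We seek v_1 ∈ ker((A + I)^2) \ ker(A + I), then set v_{i+1} = (A + I) v_i.

One such chain is v_1 = [[0, 1, 2, 2]]^T, v_2 = [[1, 0, -2, -1]]^T. Check: (A + I) v_2 = [[0, 0, 0, 0]]^T = 0.

v_1 = [[0, 1, 2, 2]]^T, v_2 = [[1, 0, -2, -1]]^T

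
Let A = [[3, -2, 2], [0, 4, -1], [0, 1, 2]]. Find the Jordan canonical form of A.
J = [[3, 1, 0], [0, 3, 0], [0, 0, 3]]

The characteristic polynomial is det(xI - A) = (x - 3)^3, so the eigenvalues are 3 (algebraic multiplicity 3).

For λ = 3: rank(A - 3I) = 1, rank((A - 3I)^2) = 0. The eigenspace has dimension 3 - 1 = 2, so there are 2 Jordan blocks; the rank sequence gives block sizes [2, 1].

Assembling the blocks gives the Jordan form J above.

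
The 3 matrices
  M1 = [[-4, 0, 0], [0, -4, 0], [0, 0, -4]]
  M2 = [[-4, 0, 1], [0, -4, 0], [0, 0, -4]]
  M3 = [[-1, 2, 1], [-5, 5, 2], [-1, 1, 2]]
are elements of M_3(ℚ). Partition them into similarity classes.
3 classes: {M1}, {M2}, {M3}

Characteristic polynomials: χ_{M1} = (x + 4)^3, χ_{M2} = (x + 4)^3, χ_{M3} = (x - 2)^3.

{M1}: invariant factors x + 4, x + 4, x + 4.

{M2}: invariant factors x + 4, (x + 4)^2.

{M3}: invariant factors (x - 2)^3.

Matrices are similar if and only if their invariant-factor lists agree; the partition into similarity classes is {M1}, {M2}, {M3}.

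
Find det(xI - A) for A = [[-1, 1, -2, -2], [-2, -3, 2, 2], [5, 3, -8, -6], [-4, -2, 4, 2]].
χ_A(x) = (x + 2)^2(x + 3)^2

xI - A = [[x + 1, -1, 2, 2], [2, x + 3, -2, -2], [-5, -3, x + 8, 6], [4, 2, -4, x - 2]].

Expanding det(xI - A) along the first row:
det(xI - A) = + (x + 1)·det([[x + 3, -2, -2], [-3, x + 8, 6], [2, -4, x - 2]]) - (-1)·det([[2, -2, -2], [-5, x + 8, 6], [4, -4, x - 2]]) + (2)·det([[2, x + 3, -2], [-5, -3, 6], [4, 2, x - 2]]) - (2)·det([[2, x + 3, -2], [-5, -3, x + 8], [4, 2, -4]]).

Evaluating gives χ_A(x) = x^4 + 10x^3 + 37x^2 + 60x + 36 = (x + 2)^2(x + 3)^2.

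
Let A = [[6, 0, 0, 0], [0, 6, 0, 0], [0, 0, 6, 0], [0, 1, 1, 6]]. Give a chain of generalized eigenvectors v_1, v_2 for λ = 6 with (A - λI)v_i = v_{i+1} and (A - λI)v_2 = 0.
v_1 = [[1, 0, 1, -2]]^T, v_2 = [[0, 0, 0, 1]]^T

We seek v_1 ∈ ker((A - 6I)^2) \ ker(A - 6I), then set v_{i+1} = (A - 6I) v_i.

One such chain is v_1 = [[1, 0, 1, -2]]^T, v_2 = [[0, 0, 0, 1]]^T. Check: (A - 6I) v_2 = [[0, 0, 0, 0]]^T = 0.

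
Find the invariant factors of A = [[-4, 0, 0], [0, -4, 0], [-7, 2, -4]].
x + 4, (x + 4)^2

The Jordan structure of A has elementary divisors (x + 4)^2, (x + 4). Arranging the block sizes at each eigenvalue in decreasing order and taking row products gives the invariant factors.

Invariant factors (smallest first, each dividing the next): x + 4, (x + 4)^2.

Check: the last factor (x + 4)^2 is the minimal polynomial, and the product (x + 4)^3 is the characteristic polynomial.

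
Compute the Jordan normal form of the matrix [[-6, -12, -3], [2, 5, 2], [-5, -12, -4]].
The characteristic polynomial is det(xI - A) = (x + 1)^2(x + 3), so the eigenvalues are -3 (algebraic multiplicity 1), -1 (algebraic multiplicity 2).

For λ = -3: algebraic multiplicity 1 gives one 1×1 block.

For λ = -1: rank(A + I) = 2, rank((A + I)^2) = 1. The eigenspace has dimension 3 - 2 = 1, so there is 1 Jordan block; the rank sequence gives block sizes [2].

Assembling the blocks gives the Jordan form J above.

J = [[-3, 0, 0], [0, -1, 1], [0, 0, -1]]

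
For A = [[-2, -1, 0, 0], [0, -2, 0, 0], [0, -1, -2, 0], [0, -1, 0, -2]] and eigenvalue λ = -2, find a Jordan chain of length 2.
We seek v_1 ∈ ker((A + 2I)^2) \ ker(A + 2I), then set v_{i+1} = (A + 2I) v_i.

One such chain is v_1 = [[0, 1, 0, 0]]^T, v_2 = [[-1, 0, -1, -1]]^T. Check: (A + 2I) v_2 = [[0, 0, 0, 0]]^T = 0.

v_1 = [[0, 1, 0, 0]]^T, v_2 = [[-1, 0, -1, -1]]^T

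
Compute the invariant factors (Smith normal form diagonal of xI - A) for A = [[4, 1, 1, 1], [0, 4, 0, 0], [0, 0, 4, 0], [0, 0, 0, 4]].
The Jordan structure of A has elementary divisors (x - 4)^2, (x - 4), (x - 4). Arranging the block sizes at each eigenvalue in decreasing order and taking row products gives the invariant factors.

Invariant factors (smallest first, each dividing the next): x - 4, x - 4, (x - 4)^2.

Check: the last factor (x - 4)^2 is the minimal polynomial, and the product (x - 4)^4 is the characteristic polynomial.

x - 4, x - 4, (x - 4)^2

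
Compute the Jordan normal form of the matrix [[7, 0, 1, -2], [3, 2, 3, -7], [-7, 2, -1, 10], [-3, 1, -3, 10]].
The characteristic polynomial is det(xI - A) = (x - 6)^2(x - 3)^2, so the eigenvalues are 3 (algebraic multiplicity 2), 6 (algebraic multiplicity 2).

For λ = 3: rank(A - 3I) = 3, rank((A - 3I)^2) = 2. The eigenspace has dimension 4 - 3 = 1, so there is 1 Jordan block; the rank sequence gives block sizes [2].

For λ = 6: rank(A - 6I) = 3, rank((A - 6I)^2) = 2. The eigenspace has dimension 4 - 3 = 1, so there is 1 Jordan block; the rank sequence gives block sizes [2].

Assembling the blocks gives the Jordan form J above.

J = [[3, 1, 0, 0], [0, 3, 0, 0], [0, 0, 6, 1], [0, 0, 0, 6]]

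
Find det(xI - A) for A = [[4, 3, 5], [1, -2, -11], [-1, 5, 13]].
χ_A(x) = (x - 5)^3

xI - A = [[x - 4, -3, -5], [-1, x + 2, 11], [1, -5, x - 13]].

Expanding det(xI - A) along the first row:
det(xI - A) = + (x - 4)·det([[x + 2, 11], [-5, x - 13]]) - (-3)·det([[-1, 11], [1, x - 13]]) + (-5)·det([[-1, x + 2], [1, -5]]).

Evaluating gives χ_A(x) = x^3 - 15x^2 + 75x - 125 = (x - 5)^3.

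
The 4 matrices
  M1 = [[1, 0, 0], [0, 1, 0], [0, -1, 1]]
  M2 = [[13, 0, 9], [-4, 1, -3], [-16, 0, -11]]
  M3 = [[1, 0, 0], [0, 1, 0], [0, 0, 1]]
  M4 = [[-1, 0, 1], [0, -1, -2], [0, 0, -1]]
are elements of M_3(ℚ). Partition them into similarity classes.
Characteristic polynomials: χ_{M1} = (x - 1)^3, χ_{M2} = (x - 1)^3, χ_{M3} = (x - 1)^3, χ_{M4} = (x + 1)^3.

{M1, M2}: invariant factors x - 1, (x - 1)^2.

{M3}: invariant factors x - 1, x - 1, x - 1.

{M4}: invariant factors x + 1, (x + 1)^2.

Matrices are similar if and only if their invariant-factor lists agree; the partition into similarity classes is {M1, M2}, {M3}, {M4}.

3 classes: {M1, M2}, {M3}, {M4}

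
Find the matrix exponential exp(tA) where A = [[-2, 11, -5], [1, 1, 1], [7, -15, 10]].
e^{tA} = [[(t^2 - 10*t + 2)*e^{3*t}/2, t*(11 - t)*e^{3*t}, t*(t - 10)*e^{3*t}/2], [t*e^{3*t}, (1 - 2*t)*e^{3*t}, t*e^{3*t}], [t*(14 - t)*e^{3*t}/2, t*(t - 15)*e^{3*t}, (-t^2 + 14*t + 2)*e^{3*t}/2]]

A has Jordan form J = [[3, 1, 0], [0, 3, 1], [0, 0, 3]] with A = PJP^{-1}, so e^{tA} = P e^{tJ} P^{-1}.

For a Jordan block J_k(λ), e^{tJ_k(λ)} = e^{λt} · (I + tN + t^2 N^2/2! + ... + t^{k-1} N^{k-1}/(k-1)!) where N is the nilpotent superdiagonal part.

Assembling the blocks and conjugating back gives the entries of e^{tA} as shown above.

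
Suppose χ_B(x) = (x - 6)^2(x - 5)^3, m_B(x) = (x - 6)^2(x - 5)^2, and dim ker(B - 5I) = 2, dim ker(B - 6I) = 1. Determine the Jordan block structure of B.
Jordan blocks: (5, 2), (5, 1), (6, 2)

λ = 5: algebraic multiplicity 3 (exponent in χ_B), largest block size 2 (exponent in m_B), 2 blocks (geometric multiplicity). These force block sizes [2, 1].
λ = 6: algebraic multiplicity 2 (exponent in χ_B), largest block size 2 (exponent in m_B), 1 block (geometric multiplicity). This forces block sizes [2].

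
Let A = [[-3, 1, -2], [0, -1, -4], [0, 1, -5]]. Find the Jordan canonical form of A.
The characteristic polynomial is det(xI - A) = (x + 3)^3, so the eigenvalues are -3 (algebraic multiplicity 3).

For λ = -3: rank(A + 3I) = 1, rank((A + 3I)^2) = 0. The eigenspace has dimension 3 - 1 = 2, so there are 2 Jordan blocks; the rank sequence gives block sizes [2, 1].

Assembling the blocks gives the Jordan form J above.

J = [[-3, 1, 0], [0, -3, 0], [0, 0, -3]]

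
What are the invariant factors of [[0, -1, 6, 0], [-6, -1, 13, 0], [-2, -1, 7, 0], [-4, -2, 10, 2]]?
x - 2, (x - 2)^3

The Jordan structure of A has elementary divisors (x - 2)^3, (x - 2). Arranging the block sizes at each eigenvalue in decreasing order and taking row products gives the invariant factors.

Invariant factors (smallest first, each dividing the next): x - 2, (x - 2)^3.

Check: the last factor (x - 2)^3 is the minimal polynomial, and the product (x - 2)^4 is the characteristic polynomial.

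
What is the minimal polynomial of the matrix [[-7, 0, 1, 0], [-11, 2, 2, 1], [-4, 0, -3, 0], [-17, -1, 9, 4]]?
The characteristic polynomial factors as (x - 3)^2(x + 5)^2. The minimal polynomial is ∏(x - λ)^{k_λ} where k_λ is the size of the largest Jordan block at λ.

For λ = -5: rank(A + 5I) = 3, and the largest Jordan block has size 2 (the smallest k with rank((A + 5I)^k) = rank((A + 5I)^(k+1))).
For λ = 3: rank(A - 3I) = 3, and the largest Jordan block has size 2 (the smallest k with rank((A - 3I)^k) = rank((A - 3I)^(k+1))).

So m_A(x) = (x - 3)^2(x + 5)^2.

m_A(x) = (x - 3)^2(x + 5)^2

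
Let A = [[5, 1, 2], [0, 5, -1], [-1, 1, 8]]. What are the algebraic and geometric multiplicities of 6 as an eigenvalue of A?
The characteristic polynomial is (x - 6)^3, so the factor x - 6 appears with exponent 3: the algebraic multiplicity is 3.

rank(A - 6I) = 2, so the eigenspace has dimension 3 - 2 = 1: the geometric multiplicity is 1.

Since 1 < 3, A is not diagonalizable.

algebraic multiplicity 3, geometric multiplicity 1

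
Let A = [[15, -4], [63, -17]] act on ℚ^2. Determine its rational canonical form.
The invariant factors of A (the non-unit diagonal entries of the Smith normal form of xI - A over ℚ[x]) are (x - 1)(x + 3), each dividing the next. The characteristic polynomial is their product, (x - 1)(x + 3).

The rational canonical form is the block-diagonal matrix of companion matrices C(f_i):
R = [[0, 3], [1, -2]].

R = [[0, 3], [1, -2]]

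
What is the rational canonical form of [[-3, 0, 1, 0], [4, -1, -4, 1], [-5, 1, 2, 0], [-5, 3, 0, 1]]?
The invariant factors of A (the non-unit diagonal entries of the Smith normal form of xI - A over ℚ[x]) are (x + 1)(x^3 - x + 1), each dividing the next. The characteristic polynomial is their product, (x + 1)(x^3 - x + 1).

The rational canonical form is the block-diagonal matrix of companion matrices C(f_i):
R = [[0, 0, 0, -1], [1, 0, 0, 0], [0, 1, 0, 1], [0, 0, 1, -1]].

Note the characteristic polynomial does not split into linear factors over ℚ, so A has no Jordan form over ℚ; the rational canonical form exists over any field.

R = [[0, 0, 0, -1], [1, 0, 0, 0], [0, 1, 0, 1], [0, 0, 1, -1]]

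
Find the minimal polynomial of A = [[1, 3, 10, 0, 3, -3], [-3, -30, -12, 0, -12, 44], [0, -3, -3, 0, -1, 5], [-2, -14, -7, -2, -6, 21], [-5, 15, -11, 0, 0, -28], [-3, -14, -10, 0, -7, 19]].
The characteristic polynomial factors as (x + 2)^3(x + 3)^3. The minimal polynomial is ∏(x - λ)^{k_λ} where k_λ is the size of the largest Jordan block at λ.

For λ = -3: rank(A + 3I) = 5, and the largest Jordan block has size 3 (the smallest k with rank((A + 3I)^k) = rank((A + 3I)^(k+1))).
For λ = -2: rank(A + 2I) = 5, and the largest Jordan block has size 3 (the smallest k with rank((A + 2I)^k) = rank((A + 2I)^(k+1))).

So m_A(x) = (x + 2)^3(x + 3)^3.

m_A(x) = (x + 2)^3(x + 3)^3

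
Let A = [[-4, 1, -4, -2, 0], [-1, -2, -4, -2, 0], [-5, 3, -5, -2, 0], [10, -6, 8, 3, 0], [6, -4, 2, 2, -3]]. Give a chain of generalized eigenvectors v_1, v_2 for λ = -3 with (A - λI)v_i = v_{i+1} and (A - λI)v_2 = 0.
v_1 = [[0, 1, -1, 2, 1]]^T, v_2 = [[1, 1, 1, -2, -2]]^T

We seek v_1 ∈ ker((A + 3I)^2) \ ker(A + 3I), then set v_{i+1} = (A + 3I) v_i.

One such chain is v_1 = [[0, 1, -1, 2, 1]]^T, v_2 = [[1, 1, 1, -2, -2]]^T. Check: (A + 3I) v_2 = [[0, 0, 0, 0, 0]]^T = 0.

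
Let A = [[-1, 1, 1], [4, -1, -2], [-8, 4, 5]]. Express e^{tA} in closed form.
A has Jordan form J = [[1, 1, 0], [0, 1, 0], [0, 0, 1]] with A = PJP^{-1}, so e^{tA} = P e^{tJ} P^{-1}.

For a Jordan block J_k(λ), e^{tJ_k(λ)} = e^{λt} · (I + tN + t^2 N^2/2! + ... + t^{k-1} N^{k-1}/(k-1)!) where N is the nilpotent superdiagonal part.

Assembling the blocks and conjugating back gives the entries of e^{tA} as shown above.

e^{tA} = [[(1 - 2*t)*e^{t}, t*e^{t}, t*e^{t}], [4*t*e^{t}, (1 - 2*t)*e^{t}, -2*t*e^{t}], [-8*t*e^{t}, 4*t*e^{t}, (4*t + 1)*e^{t}]]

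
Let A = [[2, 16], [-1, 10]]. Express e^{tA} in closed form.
A has Jordan form J = [[6, 1], [0, 6]] with A = PJP^{-1}, so e^{tA} = P e^{tJ} P^{-1}.

For a Jordan block J_k(λ), e^{tJ_k(λ)} = e^{λt} · (I + tN + t^2 N^2/2! + ... + t^{k-1} N^{k-1}/(k-1)!) where N is the nilpotent superdiagonal part.

Assembling the blocks and conjugating back gives the entries of e^{tA} as shown above.

e^{tA} = [[(1 - 4*t)*e^{6*t}, 16*t*e^{6*t}], [-t*e^{6*t}, (4*t + 1)*e^{6*t}]]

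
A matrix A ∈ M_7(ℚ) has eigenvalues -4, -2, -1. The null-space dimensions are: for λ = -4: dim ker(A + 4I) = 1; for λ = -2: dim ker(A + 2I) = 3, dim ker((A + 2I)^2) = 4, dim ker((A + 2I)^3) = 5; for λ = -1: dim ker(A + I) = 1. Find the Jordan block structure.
Jordan blocks: (-4, 1), (-2, 3), (-2, 1), (-2, 1), (-1, 1)

λ = -4: successive nullity increments [1] count blocks of size ≥ k; block sizes are [1].
λ = -2: successive nullity increments [3, 1, 1] count blocks of size ≥ k; block sizes are [3, 1, 1].
λ = -1: successive nullity increments [1] count blocks of size ≥ k; block sizes are [1].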